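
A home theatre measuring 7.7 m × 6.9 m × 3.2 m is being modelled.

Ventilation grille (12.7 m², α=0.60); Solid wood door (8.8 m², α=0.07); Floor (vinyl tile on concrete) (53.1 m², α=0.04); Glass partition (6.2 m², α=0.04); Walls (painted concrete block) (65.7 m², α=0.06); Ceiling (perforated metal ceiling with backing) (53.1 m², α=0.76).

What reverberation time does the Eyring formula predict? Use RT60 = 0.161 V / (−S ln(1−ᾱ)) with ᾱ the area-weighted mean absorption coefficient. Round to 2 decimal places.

Total surface area S = 12.7 + 8.8 + 53.1 + 6.2 + 65.7 + 53.1 = 199.6 m².
Σ(Sᵢαᵢ) = 12.7×0.60 + 8.8×0.07 + 53.1×0.04 + 6.2×0.04 + 65.7×0.06 + 53.1×0.76 = 54.906.
ᾱ = 54.906 / 199.6 = 0.2751.
Eyring denominator: −S ln(1−ᾱ) = 64.216.
V = 7.7 × 6.9 × 3.2 = 170.016 m³.
RT60 = 0.161 × 170.016 / 64.216 = 0.43 s.

0.43 s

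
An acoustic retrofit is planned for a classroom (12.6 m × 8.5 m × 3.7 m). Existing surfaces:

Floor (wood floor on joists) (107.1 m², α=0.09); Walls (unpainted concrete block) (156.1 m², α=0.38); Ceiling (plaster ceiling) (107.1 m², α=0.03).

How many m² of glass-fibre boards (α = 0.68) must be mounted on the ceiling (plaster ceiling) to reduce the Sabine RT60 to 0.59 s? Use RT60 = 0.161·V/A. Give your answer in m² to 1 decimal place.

55.3

Total absorption A₁ = 107.1×0.09 + 156.1×0.38 + 107.1×0.03
  = 9.639 + 59.318 + 3.213 = 72.170 m² sabins.
Required A₂ = 0.161·396.27/0.59 = 108.135 sabins.
ΔA needed = 108.135 − 72.170 = 35.965 sabins.
Net gain per m²: Δα = 0.68 − 0.03 = 0.65.
Area = ΔA/Δα = 35.965/0.65 = 55.3 m².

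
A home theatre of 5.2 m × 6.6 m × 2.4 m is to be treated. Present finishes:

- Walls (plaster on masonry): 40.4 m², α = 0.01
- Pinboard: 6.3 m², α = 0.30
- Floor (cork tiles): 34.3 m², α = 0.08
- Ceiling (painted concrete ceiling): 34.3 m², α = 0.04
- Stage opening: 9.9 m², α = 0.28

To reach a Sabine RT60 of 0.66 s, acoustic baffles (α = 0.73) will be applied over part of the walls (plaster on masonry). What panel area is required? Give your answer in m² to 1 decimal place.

Summing Sᵢαᵢ: 0.404 + 1.890 + 2.744 + 1.372 + 2.772 → A₁ = 9.182 sabins.
V = 82.368 m³. Target absorption A₂ = 0.161 × 82.368 / 0.66 = 20.093 sabins.
ΔA needed = 20.093 − 9.182 = 10.911 sabins.
Each m² of panel replacing the walls (plaster on masonry) adds (0.73 − 0.01) = 0.72 sabins.
Panel area = 10.911 / 0.72 = 15.2 m².

15.2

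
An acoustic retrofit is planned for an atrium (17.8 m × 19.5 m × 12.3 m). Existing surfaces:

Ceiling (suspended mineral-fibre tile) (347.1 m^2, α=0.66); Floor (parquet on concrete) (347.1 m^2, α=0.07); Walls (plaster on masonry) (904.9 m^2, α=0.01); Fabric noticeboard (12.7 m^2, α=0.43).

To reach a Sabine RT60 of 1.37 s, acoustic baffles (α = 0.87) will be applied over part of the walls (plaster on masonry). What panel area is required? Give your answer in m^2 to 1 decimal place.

Equivalent absorption area: A₁ = 347.1·0.66 + 347.1·0.07 + 904.9·0.01 + 12.7·0.43 = 267.893 m^2.
V = 4269.33 m³. Target absorption A₂ = 0.161 × 4269.33 / 1.37 = 501.724 sabins.
Absorption to add: 501.724 − 267.893 = 233.831 sabins.
Each m^2 of panel replacing the walls (plaster on masonry) adds (0.87 − 0.01) = 0.86 sabins.
Panel area = 233.831 / 0.86 = 271.9 m^2.

271.9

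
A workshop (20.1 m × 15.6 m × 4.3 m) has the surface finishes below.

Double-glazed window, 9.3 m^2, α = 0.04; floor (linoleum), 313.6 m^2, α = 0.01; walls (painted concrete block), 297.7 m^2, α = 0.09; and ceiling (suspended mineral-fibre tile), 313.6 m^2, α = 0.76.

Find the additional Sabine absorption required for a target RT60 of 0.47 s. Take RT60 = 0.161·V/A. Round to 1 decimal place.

Summing Sᵢαᵢ: 0.372 + 3.136 + 26.793 + 238.336 → A₁ = 268.637 sabins.
For T = 0.47 s, need A₂ = 0.161·V/T = 0.161·1348.308/0.47 = 461.867 sabins.
ΔA = A₂ − A₁ = 461.867 − 268.637 = 193.2 sabins.

193.2 sabins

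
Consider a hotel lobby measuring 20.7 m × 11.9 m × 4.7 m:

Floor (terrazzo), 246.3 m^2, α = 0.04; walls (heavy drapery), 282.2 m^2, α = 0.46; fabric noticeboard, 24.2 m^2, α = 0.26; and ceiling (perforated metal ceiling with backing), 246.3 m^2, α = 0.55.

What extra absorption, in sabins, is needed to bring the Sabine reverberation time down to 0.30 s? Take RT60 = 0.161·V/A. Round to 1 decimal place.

339.9 sabins

Equivalent absorption area: A₁ = 246.3×0.04 + 282.2×0.46 + 24.2×0.26 + 246.3×0.55 = 281.421 m^2.
V = 1157.751 m³. Required absorption A₂ = 0.161 × 1157.751 / 0.30 = 621.326 sabins.
Additional absorption ΔA = 621.326 − 281.421 = 339.9 sabins.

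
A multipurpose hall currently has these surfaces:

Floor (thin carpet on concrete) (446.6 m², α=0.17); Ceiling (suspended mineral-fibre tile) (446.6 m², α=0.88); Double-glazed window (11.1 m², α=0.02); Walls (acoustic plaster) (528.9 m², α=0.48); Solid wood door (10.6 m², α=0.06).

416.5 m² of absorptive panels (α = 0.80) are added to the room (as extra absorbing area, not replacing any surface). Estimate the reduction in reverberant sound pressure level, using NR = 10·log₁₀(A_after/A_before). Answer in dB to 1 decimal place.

1.6 dB

Total absorption A_before = 446.6×0.17 + 446.6×0.88 + 11.1×0.02 + 528.9×0.48 + 10.6×0.06
  = 75.922 + 393.008 + 0.222 + 253.872 + 0.636 = 723.660 m² sabins.
Treatment contributes 416.5·0.80 = 333.200 sabins.
A_after = 723.660 + 333.200 = 1056.860 sabins.
NR = 10·log₁₀(1056.860/723.660) = 1.6 dB.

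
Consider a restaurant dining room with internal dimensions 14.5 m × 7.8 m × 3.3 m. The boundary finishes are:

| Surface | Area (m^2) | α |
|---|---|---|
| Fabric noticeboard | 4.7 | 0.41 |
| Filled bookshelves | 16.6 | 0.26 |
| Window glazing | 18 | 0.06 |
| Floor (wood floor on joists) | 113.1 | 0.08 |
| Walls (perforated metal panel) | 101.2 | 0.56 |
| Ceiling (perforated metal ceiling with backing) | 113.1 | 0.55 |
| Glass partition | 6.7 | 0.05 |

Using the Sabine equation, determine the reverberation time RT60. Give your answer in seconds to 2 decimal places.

0.44 s

Equivalent absorption area: A = 4.7×0.41 + 16.6×0.26 + 18×0.06 + 113.1×0.08 + 101.2×0.56 + 113.1×0.55 + 6.7×0.05 = 135.583 m^2.
Room volume: 373.23 m³.
RT60 = 0.161 · V / A = 0.161 × 373.23 / 135.583 = 0.44 s.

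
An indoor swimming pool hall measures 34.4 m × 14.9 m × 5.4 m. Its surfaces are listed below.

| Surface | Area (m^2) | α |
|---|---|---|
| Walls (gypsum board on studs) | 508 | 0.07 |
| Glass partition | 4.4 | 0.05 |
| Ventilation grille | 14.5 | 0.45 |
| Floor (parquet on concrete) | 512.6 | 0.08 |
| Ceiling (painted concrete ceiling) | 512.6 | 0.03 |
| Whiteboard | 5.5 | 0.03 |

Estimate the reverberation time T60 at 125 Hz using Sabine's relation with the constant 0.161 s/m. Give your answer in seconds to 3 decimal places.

Total absorption A = 508*0.07 + 4.4*0.05 + 14.5*0.45 + 512.6*0.08 + 512.6*0.03 + 5.5*0.03
  = 35.560 + 0.220 + 6.525 + 41.008 + 15.378 + 0.165 = 98.856 m^2 sabins.
V = 34.4·14.9·5.4 = 2767.824 m³.
T = 0.161 V/A = 0.161·2767.824/98.856 = 4.508 s.

4.508 s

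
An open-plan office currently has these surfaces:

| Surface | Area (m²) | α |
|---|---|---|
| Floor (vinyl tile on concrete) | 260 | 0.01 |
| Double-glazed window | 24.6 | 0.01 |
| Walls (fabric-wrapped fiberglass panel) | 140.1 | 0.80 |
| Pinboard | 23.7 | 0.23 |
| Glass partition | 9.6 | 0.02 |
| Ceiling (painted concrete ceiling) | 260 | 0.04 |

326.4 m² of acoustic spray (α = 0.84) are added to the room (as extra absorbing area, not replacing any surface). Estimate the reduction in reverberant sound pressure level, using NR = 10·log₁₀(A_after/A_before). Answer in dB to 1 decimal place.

4.9 dB

A_before = Σ Sᵢαᵢ = 260·0.01 + 24.6·0.01 + 140.1·0.80 + 23.7·0.23 + 9.6·0.02 + 260·0.04 = 130.969 sabins.
Treatment contributes 326.4·0.84 = 274.176 sabins.
A_after = 130.969 + 274.176 = 405.145 sabins.
NR = 10·log₁₀(405.145/130.969) = 4.9 dB.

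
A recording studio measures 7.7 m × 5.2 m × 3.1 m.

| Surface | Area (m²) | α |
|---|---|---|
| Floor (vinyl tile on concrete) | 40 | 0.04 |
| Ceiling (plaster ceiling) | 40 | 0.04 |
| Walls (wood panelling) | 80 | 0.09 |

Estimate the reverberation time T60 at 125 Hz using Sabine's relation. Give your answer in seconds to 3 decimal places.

1.922 s

Equivalent absorption area: A = 40·0.04 + 40·0.04 + 80·0.09 = 10.400 m².
Room volume: 124.124 m³.
Sabine: RT60 = 0.161 × 124.124 / 10.400 = 1.922 s.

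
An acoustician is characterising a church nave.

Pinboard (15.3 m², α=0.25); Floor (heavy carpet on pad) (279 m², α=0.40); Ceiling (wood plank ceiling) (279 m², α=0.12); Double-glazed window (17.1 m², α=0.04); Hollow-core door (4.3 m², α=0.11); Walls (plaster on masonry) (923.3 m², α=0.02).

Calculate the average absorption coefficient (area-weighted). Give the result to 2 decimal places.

0.11

Total surface area S = 1518.0 m².
Weighted sum Σ Sα = 168.528.
ᾱ = A/S = 0.11.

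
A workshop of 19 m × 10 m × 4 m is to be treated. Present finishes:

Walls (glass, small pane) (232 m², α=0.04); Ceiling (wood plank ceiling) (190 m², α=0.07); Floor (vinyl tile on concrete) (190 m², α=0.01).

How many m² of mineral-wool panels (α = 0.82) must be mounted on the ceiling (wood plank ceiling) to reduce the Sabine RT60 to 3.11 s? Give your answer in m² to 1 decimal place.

19.8

Summing Sᵢαᵢ: 9.280 + 13.300 + 1.900 → A₁ = 24.480 sabins.
V = 760 m³. Target absorption A₂ = 0.161 × 760 / 3.11 = 39.344 sabins.
Absorption to add: 39.344 − 24.480 = 14.864 sabins.
Each m² of panel replacing the ceiling (wood plank ceiling) adds (0.82 − 0.07) = 0.75 sabins.
Area = ΔA/Δα = 14.864/0.75 = 19.8 m².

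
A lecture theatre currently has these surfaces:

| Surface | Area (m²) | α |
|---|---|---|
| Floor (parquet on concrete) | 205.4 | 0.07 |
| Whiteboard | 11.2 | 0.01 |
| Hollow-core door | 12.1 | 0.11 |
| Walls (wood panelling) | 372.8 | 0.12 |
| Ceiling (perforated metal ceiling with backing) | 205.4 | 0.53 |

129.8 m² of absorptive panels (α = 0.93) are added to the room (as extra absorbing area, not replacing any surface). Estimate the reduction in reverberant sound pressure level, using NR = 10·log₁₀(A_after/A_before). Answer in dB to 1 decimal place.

2.3 dB

Summing Sᵢαᵢ: 14.378 + 0.112 + 1.331 + 44.736 + 108.862 → A_before = 169.419 sabins.
Treatment contributes 129.8·0.93 = 120.714 sabins.
A_after = 169.419 + 120.714 = 290.133 sabins.
Reduction = 10 log₁₀(A_after/A_before) = 10 log₁₀(1.7125) = 2.3 dB.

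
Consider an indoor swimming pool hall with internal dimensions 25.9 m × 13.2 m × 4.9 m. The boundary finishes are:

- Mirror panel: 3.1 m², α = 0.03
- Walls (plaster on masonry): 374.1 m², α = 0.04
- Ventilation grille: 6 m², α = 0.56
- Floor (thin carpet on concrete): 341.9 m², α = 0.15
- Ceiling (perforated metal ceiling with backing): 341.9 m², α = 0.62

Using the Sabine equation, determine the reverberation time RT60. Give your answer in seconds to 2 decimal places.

Summing Sᵢαᵢ: 0.093 + 14.964 + 3.360 + 51.285 + 211.978 → A = 281.680 sabins.
Volume V = 25.9 × 13.2 × 4.9 = 1675.212 m³.
RT60 = 0.161 · V / A = 0.161 × 1675.212 / 281.680 = 0.96 s.

0.96 s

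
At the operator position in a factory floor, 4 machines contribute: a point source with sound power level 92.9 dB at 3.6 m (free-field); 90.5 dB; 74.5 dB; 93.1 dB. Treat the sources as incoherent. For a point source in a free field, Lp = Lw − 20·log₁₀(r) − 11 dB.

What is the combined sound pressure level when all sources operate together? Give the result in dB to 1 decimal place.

Source at 3.6 m: Lp = 92.9 − 20·log₁₀(3.6) − 11 = 70.8 dB.
Sum in the linear (power) domain: Σ 10^(Lᵢ/10) = 10^(70.8/10) + 10^(90.5/10) + 10^(74.5/10) + 10^(93.1/10) = 3.204e+09.
Combined level = 10 log₁₀(3.204e+09) = 95.1 dB.

95.1 dB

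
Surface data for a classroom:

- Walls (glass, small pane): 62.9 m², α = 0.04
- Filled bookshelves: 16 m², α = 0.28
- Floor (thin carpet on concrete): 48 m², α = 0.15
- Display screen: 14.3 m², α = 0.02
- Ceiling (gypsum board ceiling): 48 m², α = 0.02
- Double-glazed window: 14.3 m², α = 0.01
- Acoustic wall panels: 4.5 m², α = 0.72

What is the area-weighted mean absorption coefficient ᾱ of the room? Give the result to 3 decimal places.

0.091

Total surface area S = 208.0 m².
Σ(Sᵢαᵢ) = 62.9·0.04 + 16·0.28 + 48·0.15 + 14.3·0.02 + 48·0.02 + 14.3·0.01 + 4.5·0.72 = 18.825.
ᾱ = A/S = 0.091.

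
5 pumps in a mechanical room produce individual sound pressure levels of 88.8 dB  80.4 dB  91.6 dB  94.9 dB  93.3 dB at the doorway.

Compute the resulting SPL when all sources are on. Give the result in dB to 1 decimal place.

98.8 dB

Sum in the linear (power) domain: Σ 10^(Lᵢ/10) = 10^(88.8/10) + 10^(80.4/10) + 10^(91.6/10) + 10^(94.9/10) + 10^(93.3/10) = 7.542e+09.
L_total = 10·log₁₀(7.542e+09) = 98.8 dB.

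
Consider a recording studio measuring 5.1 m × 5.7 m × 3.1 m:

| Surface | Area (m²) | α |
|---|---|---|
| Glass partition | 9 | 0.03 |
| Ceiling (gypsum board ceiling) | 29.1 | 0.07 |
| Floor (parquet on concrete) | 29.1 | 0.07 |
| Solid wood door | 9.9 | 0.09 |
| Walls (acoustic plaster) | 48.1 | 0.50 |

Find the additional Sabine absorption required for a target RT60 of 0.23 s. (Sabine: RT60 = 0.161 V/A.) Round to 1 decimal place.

33.8 sabins

Summing Sᵢαᵢ: 0.270 + 2.037 + 2.037 + 0.891 + 24.050 → A₁ = 29.285 sabins.
For T = 0.23 s, need A₂ = 0.161·V/T = 0.161·90.117/0.23 = 63.082 sabins.
Shortfall: 63.082 − 29.285 = 33.8 sabins.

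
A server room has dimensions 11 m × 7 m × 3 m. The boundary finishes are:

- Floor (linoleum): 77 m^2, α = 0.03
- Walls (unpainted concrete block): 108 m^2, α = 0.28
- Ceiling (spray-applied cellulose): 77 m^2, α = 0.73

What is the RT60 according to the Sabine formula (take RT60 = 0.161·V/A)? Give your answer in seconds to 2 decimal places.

0.42 sec

Summing Sᵢαᵢ: 2.310 + 30.240 + 56.210 → A = 88.760 sabins.
Volume V = 11 × 7 × 3 = 231 m³.
Sabine: RT60 = 0.161 × 231 / 88.760 = 0.42 s.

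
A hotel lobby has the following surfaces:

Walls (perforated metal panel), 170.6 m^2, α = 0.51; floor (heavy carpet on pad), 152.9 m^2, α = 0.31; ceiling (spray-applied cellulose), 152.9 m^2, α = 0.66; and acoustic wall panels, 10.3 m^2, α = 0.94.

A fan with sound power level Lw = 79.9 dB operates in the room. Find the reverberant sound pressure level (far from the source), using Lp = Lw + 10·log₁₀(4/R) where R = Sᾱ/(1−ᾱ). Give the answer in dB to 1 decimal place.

Σ(Sᵢαᵢ) = 170.6×0.51 + 152.9×0.31 + 152.9×0.66 + 10.3×0.94 = 245.001; total area S = 486.7 m^2.
ᾱ = 245.001/486.7 = 0.5034; R = Sᾱ/(1−ᾱ) = 245.001/(1−0.5034) = 493.357 m^2.
Lp = 79.9 + 10·log₁₀(4/493.357) = 79.9 + (-20.91) = 59.0 dB.

59.0 dB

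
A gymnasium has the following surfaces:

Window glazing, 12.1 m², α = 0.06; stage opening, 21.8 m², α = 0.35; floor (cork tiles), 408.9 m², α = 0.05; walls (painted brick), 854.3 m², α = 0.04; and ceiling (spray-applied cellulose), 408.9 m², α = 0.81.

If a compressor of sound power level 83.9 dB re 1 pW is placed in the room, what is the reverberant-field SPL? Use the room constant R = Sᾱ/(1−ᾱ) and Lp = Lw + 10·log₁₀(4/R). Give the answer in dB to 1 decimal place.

62.8 dB

A = 394.182 sabins; S = 1706.0 m².
ᾱ = 0.2311, so room constant R = A/(1−ᾱ) = 512.657 m².
Lp = Lw + 10 log₁₀(4/R) = 83.9 -21.08 = 62.8 dB.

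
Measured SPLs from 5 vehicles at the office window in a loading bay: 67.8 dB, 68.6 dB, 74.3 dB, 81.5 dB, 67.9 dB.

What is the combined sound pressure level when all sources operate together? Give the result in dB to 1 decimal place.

Converting to relative power and adding: 10^(67.8/10) + 10^(68.6/10) + 10^(74.3/10) + 10^(81.5/10) + 10^(67.9/10) = 1.876e+08.
Combined level = 10 log₁₀(1.876e+08) = 82.7 dB.

82.7 dB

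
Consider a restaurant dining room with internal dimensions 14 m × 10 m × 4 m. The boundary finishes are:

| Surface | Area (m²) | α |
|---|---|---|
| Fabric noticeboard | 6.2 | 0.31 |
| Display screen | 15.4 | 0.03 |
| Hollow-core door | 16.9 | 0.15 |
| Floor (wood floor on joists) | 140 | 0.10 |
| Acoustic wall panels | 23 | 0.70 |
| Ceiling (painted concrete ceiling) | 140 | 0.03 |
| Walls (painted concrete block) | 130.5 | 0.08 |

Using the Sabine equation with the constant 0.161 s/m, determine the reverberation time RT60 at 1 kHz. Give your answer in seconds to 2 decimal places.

A = Σ Sᵢαᵢ = 6.2×0.31 + 15.4×0.03 + 16.9×0.15 + 140×0.10 + 23×0.70 + 140×0.03 + 130.5×0.08 = 49.659 sabins.
Room volume: 560 m³.
RT60 = 0.161 · V / A = 0.161 × 560 / 49.659 = 1.82 s.

1.82 s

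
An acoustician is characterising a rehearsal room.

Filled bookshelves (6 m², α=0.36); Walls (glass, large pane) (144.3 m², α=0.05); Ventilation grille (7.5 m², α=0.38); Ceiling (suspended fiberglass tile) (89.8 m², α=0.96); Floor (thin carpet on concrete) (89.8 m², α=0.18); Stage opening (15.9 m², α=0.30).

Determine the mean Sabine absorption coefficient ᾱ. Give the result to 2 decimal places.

0.34

Total surface area S = 353.3 m².
Weighted sum Σ Sα = 119.367.
ᾱ = A/S = 0.34.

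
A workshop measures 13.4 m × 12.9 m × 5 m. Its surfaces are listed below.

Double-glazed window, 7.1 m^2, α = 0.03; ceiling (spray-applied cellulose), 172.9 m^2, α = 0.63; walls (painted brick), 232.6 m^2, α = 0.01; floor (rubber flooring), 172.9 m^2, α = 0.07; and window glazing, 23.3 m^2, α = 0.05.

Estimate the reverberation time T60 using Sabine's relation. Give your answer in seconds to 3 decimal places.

1.116 seconds

Equivalent absorption area: A = 7.1·0.03 + 172.9·0.63 + 232.6·0.01 + 172.9·0.07 + 23.3·0.05 = 124.734 m^2.
Room volume: 864.3 m³.
T = 0.161 V/A = 0.161·864.3/124.734 = 1.116 s.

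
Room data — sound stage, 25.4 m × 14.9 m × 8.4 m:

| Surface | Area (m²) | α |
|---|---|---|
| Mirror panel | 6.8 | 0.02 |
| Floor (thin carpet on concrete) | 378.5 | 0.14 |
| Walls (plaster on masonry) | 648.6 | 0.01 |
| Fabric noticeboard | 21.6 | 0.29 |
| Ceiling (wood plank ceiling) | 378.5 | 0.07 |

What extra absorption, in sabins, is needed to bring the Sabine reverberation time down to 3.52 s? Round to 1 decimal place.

Equivalent absorption area: A₁ = 6.8·0.02 + 378.5·0.14 + 648.6·0.01 + 21.6·0.29 + 378.5·0.07 = 92.371 m².
Target A₂ = 0.161·3179.064/3.52 = 145.406 sabins (V = 3179.064 m³).
Shortfall: 145.406 − 92.371 = 53.0 sabins.

53.0 sabins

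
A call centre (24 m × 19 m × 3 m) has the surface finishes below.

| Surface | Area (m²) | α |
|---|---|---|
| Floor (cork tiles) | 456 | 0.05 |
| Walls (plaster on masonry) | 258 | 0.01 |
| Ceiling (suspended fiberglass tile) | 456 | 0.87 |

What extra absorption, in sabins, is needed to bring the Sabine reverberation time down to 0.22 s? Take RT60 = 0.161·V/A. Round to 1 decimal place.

A₁ = Σ Sᵢαᵢ = 456×0.05 + 258×0.01 + 456×0.87 = 422.100 sabins.
V = 1368 m³. Required absorption A₂ = 0.161 × 1368 / 0.22 = 1001.127 sabins.
Shortfall: 1001.127 − 422.100 = 579.0 sabins.

579.0 sabins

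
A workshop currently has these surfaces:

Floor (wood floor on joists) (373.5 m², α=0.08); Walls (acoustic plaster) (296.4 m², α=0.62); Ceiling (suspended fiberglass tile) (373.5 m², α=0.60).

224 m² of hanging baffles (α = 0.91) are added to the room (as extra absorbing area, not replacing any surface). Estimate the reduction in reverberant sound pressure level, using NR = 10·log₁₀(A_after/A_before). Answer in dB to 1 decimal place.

1.7 dB

Summing Sᵢαᵢ: 29.880 + 183.768 + 224.100 → A_before = 437.748 sabins.
Treatment contributes 224·0.91 = 203.840 sabins.
New total A_after = 641.588 sabins.
NR = 10·log₁₀(641.588/437.748) = 1.7 dB.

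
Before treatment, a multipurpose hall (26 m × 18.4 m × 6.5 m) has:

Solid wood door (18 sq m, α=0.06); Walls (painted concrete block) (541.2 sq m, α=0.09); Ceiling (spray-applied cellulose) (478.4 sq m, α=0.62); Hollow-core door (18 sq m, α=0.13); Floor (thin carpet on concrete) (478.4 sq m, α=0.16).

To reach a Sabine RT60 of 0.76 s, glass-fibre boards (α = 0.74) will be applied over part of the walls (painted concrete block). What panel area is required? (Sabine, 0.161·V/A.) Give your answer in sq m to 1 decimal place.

Summing Sᵢαᵢ: 1.080 + 48.708 + 296.608 + 2.340 + 76.544 → A₁ = 425.280 sabins.
Required A₂ = 0.161·3109.6/0.76 = 658.744 sabins.
ΔA needed = 658.744 − 425.280 = 233.464 sabins.
Net gain per sq m: Δα = 0.74 − 0.09 = 0.65.
Area = ΔA/Δα = 233.464/0.65 = 359.2 sq m.

359.2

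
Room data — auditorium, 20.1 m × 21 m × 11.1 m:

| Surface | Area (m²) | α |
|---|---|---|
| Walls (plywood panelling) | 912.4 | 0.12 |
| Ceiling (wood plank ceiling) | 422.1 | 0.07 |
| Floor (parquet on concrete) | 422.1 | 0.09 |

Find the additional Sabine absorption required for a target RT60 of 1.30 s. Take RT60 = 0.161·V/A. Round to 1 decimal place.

Equivalent absorption area: A₁ = 912.4·0.12 + 422.1·0.07 + 422.1·0.09 = 177.024 m².
V = 4685.31 m³. Required absorption A₂ = 0.161 × 4685.31 / 1.30 = 580.258 sabins.
Shortfall: 580.258 − 177.024 = 403.2 sabins.

403.2 sabins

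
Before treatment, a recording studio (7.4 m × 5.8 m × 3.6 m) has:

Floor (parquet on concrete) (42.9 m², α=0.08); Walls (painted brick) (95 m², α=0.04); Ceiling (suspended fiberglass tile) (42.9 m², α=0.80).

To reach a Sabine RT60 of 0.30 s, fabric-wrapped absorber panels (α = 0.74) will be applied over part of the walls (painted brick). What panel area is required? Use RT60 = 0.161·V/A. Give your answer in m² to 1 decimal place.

Equivalent absorption area: A₁ = 42.9*0.08 + 95*0.04 + 42.9*0.80 = 41.552 m².
V = 154.512 m³. Target absorption A₂ = 0.161 × 154.512 / 0.30 = 82.921 sabins.
Absorption to add: 82.921 − 41.552 = 41.369 sabins.
Each m² of panel replacing the walls (painted brick) adds (0.74 − 0.04) = 0.70 sabins.
Panel area = 41.369 / 0.70 = 59.1 m².

59.1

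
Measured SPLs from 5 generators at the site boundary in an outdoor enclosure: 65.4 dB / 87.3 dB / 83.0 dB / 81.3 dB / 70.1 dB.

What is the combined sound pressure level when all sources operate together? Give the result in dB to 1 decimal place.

89.5 dB

Sum in the linear (power) domain: Σ 10^(Lᵢ/10) = 10^(65.4/10) + 10^(87.3/10) + 10^(83.0/10) + 10^(81.3/10) + 10^(70.1/10) = 8.852e+08.
Combined level = 10 log₁₀(8.852e+08) = 89.5 dB.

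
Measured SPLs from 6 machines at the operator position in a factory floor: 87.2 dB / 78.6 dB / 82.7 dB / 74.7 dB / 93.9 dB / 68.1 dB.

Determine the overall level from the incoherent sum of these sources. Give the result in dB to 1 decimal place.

Sum in the linear (power) domain: Σ 10^(Lᵢ/10) = 10^(87.2/10) + 10^(78.6/10) + 10^(82.7/10) + 10^(74.7/10) + 10^(93.9/10) + 10^(68.1/10) = 3.274e+09.
Combined level = 10 log₁₀(3.274e+09) = 95.2 dB.

95.2 dB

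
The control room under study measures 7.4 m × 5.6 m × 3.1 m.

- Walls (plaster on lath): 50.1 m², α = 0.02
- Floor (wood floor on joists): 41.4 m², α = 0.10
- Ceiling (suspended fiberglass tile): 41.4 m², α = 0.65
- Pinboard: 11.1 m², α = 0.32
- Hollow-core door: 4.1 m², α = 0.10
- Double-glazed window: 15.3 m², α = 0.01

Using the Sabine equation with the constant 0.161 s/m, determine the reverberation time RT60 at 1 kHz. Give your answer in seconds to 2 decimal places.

Summing Sᵢαᵢ: 1.002 + 4.140 + 26.910 + 3.552 + 0.410 + 0.153 → A = 36.167 sabins.
Room volume: 128.464 m³.
T = 0.161 V/A = 0.161·128.464/36.167 = 0.57 s.

0.57 seconds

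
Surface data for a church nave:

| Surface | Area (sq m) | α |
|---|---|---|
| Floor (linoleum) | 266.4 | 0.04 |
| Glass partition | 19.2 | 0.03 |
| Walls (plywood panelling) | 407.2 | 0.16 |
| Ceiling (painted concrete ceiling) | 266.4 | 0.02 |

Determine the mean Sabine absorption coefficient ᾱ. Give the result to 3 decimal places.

Total surface area S = 959.2 sq m.
Weighted sum Σ Sα = 81.712.
ᾱ = A/S = 0.085.

0.085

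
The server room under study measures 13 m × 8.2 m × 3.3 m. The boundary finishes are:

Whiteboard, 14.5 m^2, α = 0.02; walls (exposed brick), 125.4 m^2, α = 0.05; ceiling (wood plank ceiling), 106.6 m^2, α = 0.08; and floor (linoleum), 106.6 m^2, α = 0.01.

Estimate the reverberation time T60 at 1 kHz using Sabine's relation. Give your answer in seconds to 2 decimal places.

A = Σ Sᵢαᵢ = 14.5×0.02 + 125.4×0.05 + 106.6×0.08 + 106.6×0.01 = 16.154 sabins.
Room volume: 351.78 m³.
T = 0.161 V/A = 0.161·351.78/16.154 = 3.51 s.

3.51 s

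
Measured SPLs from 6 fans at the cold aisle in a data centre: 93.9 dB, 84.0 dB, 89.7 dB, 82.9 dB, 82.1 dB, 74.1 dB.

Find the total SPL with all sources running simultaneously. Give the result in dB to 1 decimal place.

Sum in the linear (power) domain: Σ 10^(Lᵢ/10) = 10^(93.9/10) + 10^(84.0/10) + 10^(89.7/10) + 10^(82.9/10) + 10^(82.1/10) + 10^(74.1/10) = 4.022e+09.
L_total = 10·log₁₀(4.022e+09) = 96.0 dB.

96.0 dB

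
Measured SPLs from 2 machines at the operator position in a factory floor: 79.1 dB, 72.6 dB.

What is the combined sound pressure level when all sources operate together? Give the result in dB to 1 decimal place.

Converting to relative power and adding: 10^(79.1/10) + 10^(72.6/10) = 9.948e+07.
Back to dB: 10·log₁₀ Σ = 80.0 dB.

80.0 dB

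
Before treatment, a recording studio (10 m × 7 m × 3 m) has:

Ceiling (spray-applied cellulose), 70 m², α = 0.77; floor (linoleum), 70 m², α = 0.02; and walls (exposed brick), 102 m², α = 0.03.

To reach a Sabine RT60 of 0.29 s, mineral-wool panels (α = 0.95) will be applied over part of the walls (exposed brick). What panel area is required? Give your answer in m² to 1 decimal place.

A₁ = Σ Sᵢαᵢ = 70*0.77 + 70*0.02 + 102*0.03 = 58.360 sabins.
V = 210 m³. Target absorption A₂ = 0.161 × 210 / 0.29 = 116.586 sabins.
Absorption to add: 116.586 − 58.360 = 58.226 sabins.
Net gain per m²: Δα = 0.95 − 0.03 = 0.92.
Area = ΔA/Δα = 58.226/0.92 = 63.3 m².

63.3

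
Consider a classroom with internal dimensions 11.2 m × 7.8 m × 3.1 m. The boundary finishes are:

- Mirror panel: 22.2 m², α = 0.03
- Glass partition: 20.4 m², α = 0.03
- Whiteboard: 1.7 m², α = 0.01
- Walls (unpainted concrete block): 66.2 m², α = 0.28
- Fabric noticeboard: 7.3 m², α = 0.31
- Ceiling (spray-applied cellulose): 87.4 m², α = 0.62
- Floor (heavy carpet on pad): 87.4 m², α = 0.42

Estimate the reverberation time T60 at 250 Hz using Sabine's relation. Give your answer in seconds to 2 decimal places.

0.39 seconds

A = Σ Sᵢαᵢ = 22.2×0.03 + 20.4×0.03 + 1.7×0.01 + 66.2×0.28 + 7.3×0.31 + 87.4×0.62 + 87.4×0.42 = 112.990 sabins.
Volume V = 11.2 × 7.8 × 3.1 = 270.816 m³.
T = 0.161 V/A = 0.161·270.816/112.990 = 0.39 s.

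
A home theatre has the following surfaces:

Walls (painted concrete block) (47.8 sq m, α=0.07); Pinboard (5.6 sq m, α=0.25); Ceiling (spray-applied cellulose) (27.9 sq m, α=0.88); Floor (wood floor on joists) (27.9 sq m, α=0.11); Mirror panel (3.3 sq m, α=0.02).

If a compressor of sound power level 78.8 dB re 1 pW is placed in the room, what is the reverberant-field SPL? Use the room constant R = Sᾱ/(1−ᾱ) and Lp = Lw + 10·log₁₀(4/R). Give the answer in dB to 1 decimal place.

Σ(Sᵢαᵢ) = 47.8·0.07 + 5.6·0.25 + 27.9·0.88 + 27.9·0.11 + 3.3·0.02 = 32.433; total area S = 112.5 sq m.
ᾱ = 32.433/112.5 = 0.2883; R = Sᾱ/(1−ᾱ) = 32.433/(1−0.2883) = 45.571 sq m.
Lp = 78.8 + 10·log₁₀(4/45.571) = 78.8 + (-10.57) = 68.2 dB.

68.2 dB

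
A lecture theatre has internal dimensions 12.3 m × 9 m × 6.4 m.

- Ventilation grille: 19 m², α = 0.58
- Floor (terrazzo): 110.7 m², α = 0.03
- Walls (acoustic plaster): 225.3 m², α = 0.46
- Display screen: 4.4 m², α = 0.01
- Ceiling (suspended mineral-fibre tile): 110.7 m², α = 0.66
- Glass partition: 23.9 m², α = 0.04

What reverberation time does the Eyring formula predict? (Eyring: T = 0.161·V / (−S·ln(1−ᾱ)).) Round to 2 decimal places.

S = Σ Sᵢ = 494.0 m².
Σ(Sᵢαᵢ) = 19·0.58 + 110.7·0.03 + 225.3·0.46 + 4.4·0.01 + 110.7·0.66 + 23.9·0.04 = 192.041.
ᾱ = 192.041 / 494.0 = 0.3887.
−S·ln(1−ᾱ) = −494.0 × ln(1 − 0.3887) = 243.131.
V = 12.3 × 9 × 6.4 = 708.48 m³.
T = 0.161·V/[−S·ln(1−ᾱ)] = 0.161·708.48/243.131 = 0.47 s.

0.47 sec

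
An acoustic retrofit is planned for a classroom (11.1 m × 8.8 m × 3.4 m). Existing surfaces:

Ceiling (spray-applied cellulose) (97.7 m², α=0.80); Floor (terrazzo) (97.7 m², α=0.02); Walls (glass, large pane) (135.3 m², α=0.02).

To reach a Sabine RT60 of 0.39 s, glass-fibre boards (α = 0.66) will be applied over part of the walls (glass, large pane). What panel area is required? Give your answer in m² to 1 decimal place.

A₁ = Σ Sᵢαᵢ = 97.7×0.80 + 97.7×0.02 + 135.3×0.02 = 82.820 sabins.
V = 332.112 m³. Target absorption A₂ = 0.161 × 332.112 / 0.39 = 137.103 sabins.
Absorption to add: 137.103 − 82.820 = 54.283 sabins.
Each m² of panel replacing the walls (glass, large pane) adds (0.66 − 0.02) = 0.64 sabins.
Panel area = 54.283 / 0.64 = 84.8 m².

84.8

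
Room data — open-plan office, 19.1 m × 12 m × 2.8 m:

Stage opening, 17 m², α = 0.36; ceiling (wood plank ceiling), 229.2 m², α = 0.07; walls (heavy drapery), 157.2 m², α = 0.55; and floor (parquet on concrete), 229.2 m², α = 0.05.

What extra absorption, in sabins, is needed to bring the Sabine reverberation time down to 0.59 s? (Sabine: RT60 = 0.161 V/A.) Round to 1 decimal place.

55.0 sabins

Total absorption A₁ = 17*0.36 + 229.2*0.07 + 157.2*0.55 + 229.2*0.05
  = 6.120 + 16.044 + 86.460 + 11.460 = 120.084 m² sabins.
Target A₂ = 0.161·641.76/0.59 = 175.124 sabins (V = 641.76 m³).
ΔA = A₂ − A₁ = 175.124 − 120.084 = 55.0 sabins.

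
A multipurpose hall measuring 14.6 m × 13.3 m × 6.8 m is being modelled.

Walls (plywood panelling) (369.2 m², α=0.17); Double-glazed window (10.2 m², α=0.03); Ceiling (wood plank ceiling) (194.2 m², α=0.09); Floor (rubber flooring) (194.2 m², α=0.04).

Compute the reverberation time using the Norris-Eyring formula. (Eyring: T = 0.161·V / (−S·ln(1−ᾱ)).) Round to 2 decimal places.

S = Σ Sᵢ = 767.8 m².
Σ(Sᵢαᵢ) = 369.2·0.17 + 10.2·0.03 + 194.2·0.09 + 194.2·0.04 = 88.316.
ᾱ = 88.316 / 767.8 = 0.1150.
−S·ln(1−ᾱ) = −767.8 × ln(1 − 0.1150) = 93.800.
V = 14.6 × 13.3 × 6.8 = 1320.424 m³.
T = 0.161·V/[−S·ln(1−ᾱ)] = 0.161·1320.424/93.800 = 2.27 s.

2.27 s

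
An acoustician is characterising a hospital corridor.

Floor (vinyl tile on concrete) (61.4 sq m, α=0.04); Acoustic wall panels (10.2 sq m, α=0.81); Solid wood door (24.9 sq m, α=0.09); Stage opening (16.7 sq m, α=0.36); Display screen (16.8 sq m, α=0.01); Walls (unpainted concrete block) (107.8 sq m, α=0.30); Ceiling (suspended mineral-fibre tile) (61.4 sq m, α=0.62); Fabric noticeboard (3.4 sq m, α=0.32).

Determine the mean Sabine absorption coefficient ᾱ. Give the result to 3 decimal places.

S = Σ Sᵢ = 61.4 + 10.2 + 24.9 + 16.7 + 16.8 + 107.8 + 61.4 + 3.4 = 302.6 sq m.
Σ(Sᵢαᵢ) = 61.4×0.04 + 10.2×0.81 + 24.9×0.09 + 16.7×0.36 + 16.8×0.01 + 107.8×0.30 + 61.4×0.62 + 3.4×0.32 = 90.635.
ᾱ = A/S = 0.300.

0.300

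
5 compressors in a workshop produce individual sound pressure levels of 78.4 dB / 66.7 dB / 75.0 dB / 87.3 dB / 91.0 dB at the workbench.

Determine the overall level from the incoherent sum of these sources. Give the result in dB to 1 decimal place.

92.8 dB

Sum in the linear (power) domain: Σ 10^(Lᵢ/10) = 10^(78.4/10) + 10^(66.7/10) + 10^(75.0/10) + 10^(87.3/10) + 10^(91.0/10) = 1.901e+09.
Combined level = 10 log₁₀(1.901e+09) = 92.8 dB.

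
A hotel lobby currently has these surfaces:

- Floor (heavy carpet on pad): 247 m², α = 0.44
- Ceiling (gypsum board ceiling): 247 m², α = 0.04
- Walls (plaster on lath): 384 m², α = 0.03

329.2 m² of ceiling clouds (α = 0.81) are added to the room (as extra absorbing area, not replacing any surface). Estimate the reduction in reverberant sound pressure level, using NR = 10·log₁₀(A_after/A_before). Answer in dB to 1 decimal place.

4.8 dB

A_before = Σ Sᵢαᵢ = 247·0.44 + 247·0.04 + 384·0.03 = 130.080 sabins.
Treatment contributes 329.2·0.81 = 266.652 sabins.
New total A_after = 396.732 sabins.
Reduction = 10 log₁₀(A_after/A_before) = 10 log₁₀(3.0499) = 4.8 dB.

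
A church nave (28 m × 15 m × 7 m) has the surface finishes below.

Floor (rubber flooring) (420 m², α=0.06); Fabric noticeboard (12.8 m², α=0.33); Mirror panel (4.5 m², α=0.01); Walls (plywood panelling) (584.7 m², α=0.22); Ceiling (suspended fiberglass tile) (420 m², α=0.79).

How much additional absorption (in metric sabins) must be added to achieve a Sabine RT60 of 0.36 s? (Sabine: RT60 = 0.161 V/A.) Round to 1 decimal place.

Total absorption A₁ = 420×0.06 + 12.8×0.33 + 4.5×0.01 + 584.7×0.22 + 420×0.79
  = 25.200 + 4.224 + 0.045 + 128.634 + 331.800 = 489.903 m² sabins.
V = 2940 m³. Required absorption A₂ = 0.161 × 2940 / 0.36 = 1314.833 sabins.
Shortfall: 1314.833 − 489.903 = 824.9 sabins.

824.9 sabins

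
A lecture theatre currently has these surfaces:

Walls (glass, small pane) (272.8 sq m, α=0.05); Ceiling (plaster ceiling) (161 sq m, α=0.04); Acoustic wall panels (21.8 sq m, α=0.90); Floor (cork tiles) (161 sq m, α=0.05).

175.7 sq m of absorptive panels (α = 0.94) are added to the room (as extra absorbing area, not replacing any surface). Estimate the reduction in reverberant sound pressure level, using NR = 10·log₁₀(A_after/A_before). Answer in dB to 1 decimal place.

6.5 dB

A_before = Σ Sᵢαᵢ = 272.8×0.05 + 161×0.04 + 21.8×0.90 + 161×0.05 = 47.750 sabins.
Treatment contributes 175.7·0.94 = 165.158 sabins.
New total A_after = 212.908 sabins.
Reduction = 10 log₁₀(A_after/A_before) = 10 log₁₀(4.4588) = 6.5 dB.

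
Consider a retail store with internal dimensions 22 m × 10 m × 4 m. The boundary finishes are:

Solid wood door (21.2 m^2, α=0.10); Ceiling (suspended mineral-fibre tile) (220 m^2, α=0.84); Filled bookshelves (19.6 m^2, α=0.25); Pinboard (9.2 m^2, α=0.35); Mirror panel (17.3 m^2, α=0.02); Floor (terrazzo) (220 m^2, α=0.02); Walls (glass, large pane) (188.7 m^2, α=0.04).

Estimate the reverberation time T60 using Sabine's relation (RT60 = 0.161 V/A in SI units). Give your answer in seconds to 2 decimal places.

0.68 s

Summing Sᵢαᵢ: 2.120 + 184.800 + 4.900 + 3.220 + 0.346 + 4.400 + 7.548 → A = 207.334 sabins.
V = 22·10·4 = 880 m³.
RT60 = 0.161 · V / A = 0.161 × 880 / 207.334 = 0.68 s.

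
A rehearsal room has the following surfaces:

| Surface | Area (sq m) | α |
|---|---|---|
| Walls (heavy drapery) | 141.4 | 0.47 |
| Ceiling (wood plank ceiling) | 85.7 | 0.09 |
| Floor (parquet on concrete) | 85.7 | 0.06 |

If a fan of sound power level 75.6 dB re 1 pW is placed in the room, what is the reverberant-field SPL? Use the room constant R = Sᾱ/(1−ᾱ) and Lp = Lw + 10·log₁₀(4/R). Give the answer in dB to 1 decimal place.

61.4 dB

Σ(Sᵢαᵢ) = 141.4·0.47 + 85.7·0.09 + 85.7·0.06 = 79.313; total area S = 312.8 sq m.
ᾱ = 0.2536, so room constant R = A/(1−ᾱ) = 106.261 sq m.
Lp = Lw + 10 log₁₀(4/R) = 75.6 -14.24 = 61.4 dB.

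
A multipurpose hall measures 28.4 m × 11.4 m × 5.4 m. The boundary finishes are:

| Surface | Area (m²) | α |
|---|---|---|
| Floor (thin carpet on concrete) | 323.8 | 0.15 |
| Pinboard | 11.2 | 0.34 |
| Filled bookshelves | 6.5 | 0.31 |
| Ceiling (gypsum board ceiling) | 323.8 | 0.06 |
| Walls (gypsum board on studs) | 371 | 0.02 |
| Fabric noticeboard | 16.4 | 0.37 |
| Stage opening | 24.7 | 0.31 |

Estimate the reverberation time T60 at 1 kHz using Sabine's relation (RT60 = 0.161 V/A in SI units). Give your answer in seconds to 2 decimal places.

Total absorption A = 323.8·0.15 + 11.2·0.34 + 6.5·0.31 + 323.8·0.06 + 371·0.02 + 16.4·0.37 + 24.7·0.31
  = 48.570 + 3.808 + 2.015 + 19.428 + 7.420 + 6.068 + 7.657 = 94.966 m² sabins.
V = 28.4·11.4·5.4 = 1748.304 m³.
Sabine: RT60 = 0.161 × 1748.304 / 94.966 = 2.96 s.

2.96 s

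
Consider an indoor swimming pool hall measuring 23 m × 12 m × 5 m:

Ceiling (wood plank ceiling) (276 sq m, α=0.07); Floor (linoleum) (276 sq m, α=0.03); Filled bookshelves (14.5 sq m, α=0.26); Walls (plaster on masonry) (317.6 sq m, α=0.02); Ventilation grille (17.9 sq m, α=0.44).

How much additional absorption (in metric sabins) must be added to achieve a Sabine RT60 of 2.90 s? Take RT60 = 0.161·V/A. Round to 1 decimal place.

Equivalent absorption area: A₁ = 276·0.07 + 276·0.03 + 14.5·0.26 + 317.6·0.02 + 17.9·0.44 = 45.598 sq m.
For T = 2.90 s, need A₂ = 0.161·V/T = 0.161·1380/2.90 = 76.614 sabins.
Additional absorption ΔA = 76.614 − 45.598 = 31.0 sabins.

31.0 sabins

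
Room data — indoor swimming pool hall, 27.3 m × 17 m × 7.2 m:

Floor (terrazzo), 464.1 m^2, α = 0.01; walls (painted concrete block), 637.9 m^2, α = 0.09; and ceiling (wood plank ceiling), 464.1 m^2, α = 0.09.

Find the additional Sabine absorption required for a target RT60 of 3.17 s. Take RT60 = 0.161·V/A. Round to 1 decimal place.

Summing Sᵢαᵢ: 4.641 + 57.411 + 41.769 → A₁ = 103.821 sabins.
V = 3341.52 m³. Required absorption A₂ = 0.161 × 3341.52 / 3.17 = 169.711 sabins.
ΔA = A₂ − A₁ = 169.711 − 103.821 = 65.9 sabins.

65.9 sabins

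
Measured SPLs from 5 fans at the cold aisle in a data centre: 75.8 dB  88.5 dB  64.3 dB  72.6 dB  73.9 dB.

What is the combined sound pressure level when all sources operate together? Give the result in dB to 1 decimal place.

89.0 dB

Sum in the linear (power) domain: Σ 10^(Lᵢ/10) = 10^(75.8/10) + 10^(88.5/10) + 10^(64.3/10) + 10^(72.6/10) + 10^(73.9/10) = 7.914e+08.
Back to dB: 10·log₁₀ Σ = 89.0 dB.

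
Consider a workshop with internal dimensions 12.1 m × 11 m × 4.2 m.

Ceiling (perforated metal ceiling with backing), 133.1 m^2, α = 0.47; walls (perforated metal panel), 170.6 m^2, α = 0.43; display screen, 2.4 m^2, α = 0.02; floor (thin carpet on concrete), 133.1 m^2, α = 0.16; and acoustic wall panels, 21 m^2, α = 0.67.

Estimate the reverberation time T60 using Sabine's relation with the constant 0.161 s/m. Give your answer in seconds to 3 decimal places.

0.525 s

Equivalent absorption area: A = 133.1*0.47 + 170.6*0.43 + 2.4*0.02 + 133.1*0.16 + 21*0.67 = 171.329 m^2.
Volume V = 12.1 × 11 × 4.2 = 559.02 m³.
T = 0.161 V/A = 0.161·559.02/171.329 = 0.525 s.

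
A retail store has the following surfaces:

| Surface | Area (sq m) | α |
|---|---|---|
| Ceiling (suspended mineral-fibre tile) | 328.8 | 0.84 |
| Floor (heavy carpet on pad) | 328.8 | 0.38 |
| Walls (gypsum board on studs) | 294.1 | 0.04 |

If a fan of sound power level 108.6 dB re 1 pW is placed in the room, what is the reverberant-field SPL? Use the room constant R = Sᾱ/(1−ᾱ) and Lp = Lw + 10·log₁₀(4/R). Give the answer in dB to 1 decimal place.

A = 412.900 sabins; S = 951.7 sq m.
ᾱ = 412.900/951.7 = 0.4339; R = Sᾱ/(1−ᾱ) = 412.900/(1−0.4339) = 729.376 sq m.
Lp = 108.6 + 10·log₁₀(4/729.376) = 108.6 + (-22.61) = 86.0 dB.

86.0 dB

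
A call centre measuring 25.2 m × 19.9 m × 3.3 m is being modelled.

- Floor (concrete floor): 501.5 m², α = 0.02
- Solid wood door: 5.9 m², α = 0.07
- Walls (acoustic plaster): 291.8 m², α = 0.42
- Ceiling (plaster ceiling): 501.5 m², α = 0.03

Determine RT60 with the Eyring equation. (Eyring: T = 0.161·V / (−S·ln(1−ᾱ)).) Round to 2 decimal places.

1.70 s

S = Σ Sᵢ = 1300.7 m².
Absorption A = 501.5×0.02 + 5.9×0.07 + 291.8×0.42 + 501.5×0.03 = 148.044 sabins.
Mean coefficient ᾱ = A/S = 0.1138.
Eyring denominator: −S ln(1−ᾱ) = 157.141.
V = 25.2 × 19.9 × 3.3 = 1654.884 m³.
RT60 = 0.161 × 1654.884 / 157.141 = 1.70 s.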